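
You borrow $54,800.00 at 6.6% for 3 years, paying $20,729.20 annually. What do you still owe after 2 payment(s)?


Formula: Balance = PV*(1+r)^k - PMT*((1+r)^k - 1)/r
Growth: (1 + 0.066)^2 = 1.136356
Accumulated factor: ((1+r)^k - 1)/r = 2.066
Balance = $54,800.00 * 1.136356 - $20,729.20 * 2.066
Balance = $19,445.78

$19,445.78


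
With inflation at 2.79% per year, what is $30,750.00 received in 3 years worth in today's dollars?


Formula: Real value = nominal / (1 + inflation)^years
Price level: (1 + 0.0279)^3 = 1.086057
Real value = $30,750.00 / 1.086057 = $28,313.43

$28,313.43


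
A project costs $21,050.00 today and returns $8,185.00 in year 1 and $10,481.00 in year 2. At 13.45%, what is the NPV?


Formula: NPV = C0 + C1/(1+r) + C2/(1+r)^2
Discount C1: $8,185.00 / (1 + 0.1345) = $7,214.63
Discount C2: $10,481.00 / (1 + 0.1345)^2 = $8,143.17
NPV = -$21,050.00 + $7,214.63 + $8,143.17 = -$5,692.19

-$5,692.19


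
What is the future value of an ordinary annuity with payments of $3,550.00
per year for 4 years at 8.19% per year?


Formula: FV = PMT * ((1+r)^n - 1) / r
Growth factor: (1 + 0.0819)^4 = 1.370088
Numerator: 1.370088 - 1 = 0.370088
FV = $3,550.00 * 0.370088 / 0.0819 = $16,041.67

$16,041.67


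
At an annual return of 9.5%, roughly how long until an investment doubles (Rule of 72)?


Formula: Years ≈ 72 / r
Substituting: Years ≈ 72 / 9.5
Years ≈ 7.6

7.6 years


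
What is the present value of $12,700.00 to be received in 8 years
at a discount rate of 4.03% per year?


Formula: PV = FV / (1 + r)^n
Substituting: PV = $12,700.00 / (1 + 0.0403)^8
Discount factor: (1.0403)^8 = 1.37173
PV = $12,700.00 / 1.37173 = $9,258.38

$9,258.38


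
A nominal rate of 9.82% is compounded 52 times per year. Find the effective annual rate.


Formula: EAR = (1 + r/m)^m - 1
Period rate: r/m = 0.0982 / 52 = 0.001888
Compounding: (1 + 0.001888)^52 = 1.103081
EAR = 1.103081 - 1 = 0.103081

0.103081


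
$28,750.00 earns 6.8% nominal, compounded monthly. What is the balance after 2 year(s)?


Formula: FV = P * (1 + r/m)^(m*t)
Period rate: r/m = 0.068 / 12 = 0.005667
Total periods: m*t = 12 * 2 = 24
Growth factor: (1 + 0.005667)^24 = 1.145242
FV = $28,750.00 * 1.145242 = $32,925.71

$32,925.71


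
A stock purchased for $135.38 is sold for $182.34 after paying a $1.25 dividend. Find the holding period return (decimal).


Formula: HPR = (P1 - P0 + D) / P0
Gain: $182.34 - $135.38 + $1.25 = $48.21
HPR = $48.21 / $135.38 = 0.3561

0.3561


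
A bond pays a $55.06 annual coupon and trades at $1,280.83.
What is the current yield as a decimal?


Formula: Current yield = annual coupon / price
Substituting: CY = $55.06 / $1,280.83
CY = 0.042988

0.042988


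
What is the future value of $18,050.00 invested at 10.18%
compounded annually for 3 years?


Formula: FV = P * (1 + r)^n
Substituting: FV = $18,050.00 * (1 + 0.1018)^3
Growth factor: (1.1018)^3 = 1.337545
FV = $18,050.00 * 1.337545 = $24,142.68

$24,142.68


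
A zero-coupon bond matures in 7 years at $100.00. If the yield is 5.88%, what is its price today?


Formula: Price = FV / (1 + r)^n
Substituting: Price = $100.00 / (1 + 0.0588)^7
Discount factor: (1.0588)^7 = 1.491755
Price = $100.00 / 1.491755 = $67.04

$67.04


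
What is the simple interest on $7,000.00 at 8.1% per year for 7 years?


Formula: I = P * r * t
Substituting: I = $7,000.00 * 0.081 * 7
Step: I = $7,000.00 * 0.567
I = $3,969.00

$3,969.00


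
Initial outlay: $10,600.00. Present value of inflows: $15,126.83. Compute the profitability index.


Formula: PI = PV(cash flows) / initial investment
Substituting: PI = $15,126.83 / $10,600.00
PI = 1.4271

1.4271


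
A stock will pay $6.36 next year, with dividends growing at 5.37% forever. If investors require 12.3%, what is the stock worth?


Formula: P = D1 / (r - g)
Spread: r - g = 0.123 - 0.0537 = 0.0693
Substituting: P = $6.36 / 0.0693
P = $91.77

$91.77


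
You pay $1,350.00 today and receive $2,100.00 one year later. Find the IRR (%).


Formula: IRR = C1/C0 - 1
Substituting: IRR = $2,100.00 / $1,350.00 - 1
Ratio: 1.555556 - 1 = 0.555556
IRR = 55.5556%

55.5556%


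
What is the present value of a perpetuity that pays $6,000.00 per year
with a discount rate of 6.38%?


Formula: PV = C / r
Substituting: PV = $6,000.00 / 0.0638
PV = $94,043.89

$94,043.89


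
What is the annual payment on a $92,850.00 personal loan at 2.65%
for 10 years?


Formula: PMT = PV * r / (1 - (1+r)^(-n))
Denominator: 1 - (1 + 0.0265)^(-10) = 0.230142
Numerator: $92,850.00 * 0.0265 = 2460.525
PMT = 2460.525 / 0.230142 = $10,691.32

$10,691.32


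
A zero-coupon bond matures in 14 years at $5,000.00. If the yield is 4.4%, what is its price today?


Formula: Price = FV / (1 + r)^n
Substituting: Price = $5,000.00 / (1 + 0.044)^14
Discount factor: (1.044)^14 = 1.827288
Price = $5,000.00 / 1.827288 = $2,736.30

$2,736.30


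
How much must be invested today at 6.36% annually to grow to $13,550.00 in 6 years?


Formula: PV = FV / (1 + r)^n
Substituting: PV = $13,550.00 / (1 + 0.0636)^6
Discount factor: (1.0636)^6 = 1.447671
PV = $13,550.00 / 1.447671 = $9,359.86

$9,359.86


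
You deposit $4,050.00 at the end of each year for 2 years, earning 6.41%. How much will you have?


Formula: FV = PMT * ((1+r)^n - 1) / r
Growth factor: (1 + 0.0641)^2 = 1.132309
Numerator: 1.132309 - 1 = 0.132309
FV = $4,050.00 * 0.132309 / 0.0641 = $8,359.61

$8,359.61


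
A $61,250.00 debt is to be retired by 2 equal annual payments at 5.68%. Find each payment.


Formula: PMT = PV * r / (1 - (1+r)^(-n))
Denominator: 1 - (1 + 0.0568)^(-2) = 0.104606
Numerator: $61,250.00 * 0.0568 = 3479.0
PMT = 3479.0 / 0.104606 = $33,258.27

$33,258.27


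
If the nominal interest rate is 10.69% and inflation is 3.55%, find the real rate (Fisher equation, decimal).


Formula: (1 + r_real) = (1 + r_nom) / (1 + inflation)
Substituting: (1 + r_real) = 1.1069 / 1.0355
(1 + r_real) = 1.068952
r_real = 1.068952 - 1 = 0.068952

0.068952


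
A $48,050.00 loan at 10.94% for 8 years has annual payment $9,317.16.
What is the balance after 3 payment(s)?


Formula: Balance = PV*(1+r)^k - PMT*((1+r)^k - 1)/r
Growth: (1 + 0.1094)^3 = 1.365414
Accumulated factor: ((1+r)^k - 1)/r = 3.340168
Balance = $48,050.00 * 1.365414 - $9,317.16 * 3.340168
Balance = $34,487.28

$34,487.28


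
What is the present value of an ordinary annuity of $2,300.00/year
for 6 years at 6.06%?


Formula: PV = PMT * (1 - (1+r)^(-n)) / r
Discount factor: (1 + 0.0606)^(-6) = 0.702571
Bracket: 1 - 0.702571 = 0.297429
PV = $2,300.00 * 0.297429 / 0.0606 = $11,288.56

$11,288.56


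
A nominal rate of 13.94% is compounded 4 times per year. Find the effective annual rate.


Formula: EAR = (1 + r/m)^m - 1
Period rate: r/m = 0.1394 / 4 = 0.03485
Compounding: (1 + 0.03485)^4 = 1.146858
EAR = 1.146858 - 1 = 0.146858

0.146858


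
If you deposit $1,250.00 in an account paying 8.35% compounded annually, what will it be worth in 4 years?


Formula: FV = P * (1 + r)^n
Substituting: FV = $1,250.00 * (1 + 0.0835)^4
Growth factor: (1.0835)^4 = 1.378211
FV = $1,250.00 * 1.378211 = $1,722.76

$1,722.76


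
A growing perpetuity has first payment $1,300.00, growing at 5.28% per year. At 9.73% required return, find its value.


Formula: PV = C / (r - g)
Spread: r - g = 0.0973 - 0.0528 = 0.0445
Substituting: PV = $1,300.00 / 0.0445
PV = $29,213.48

$29,213.48


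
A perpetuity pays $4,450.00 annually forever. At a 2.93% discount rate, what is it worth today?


Formula: PV = C / r
Substituting: PV = $4,450.00 / 0.0293
PV = $151,877.13

$151,877.13


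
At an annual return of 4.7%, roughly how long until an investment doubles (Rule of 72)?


Formula: Years ≈ 72 / r
Substituting: Years ≈ 72 / 4.7
Years ≈ 15.3

15.3 years


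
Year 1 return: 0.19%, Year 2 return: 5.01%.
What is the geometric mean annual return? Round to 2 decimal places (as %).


Formula: Geometric mean = ((1+r1)*(1+r2))^(1/2) - 1
Product: (1 + 0.0019) * (1 + 0.0501) = 1.0019 * 1.0501 = 1.052095
Square root: 1.052095^0.5 = 1.025717
Geometric mean = 1.025717 - 1 = 0.025717
As percentage: 2.57%

2.57%


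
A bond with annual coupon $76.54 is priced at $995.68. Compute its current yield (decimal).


Formula: Current yield = annual coupon / price
Substituting: CY = $76.54 / $995.68
CY = 0.076872

0.076872


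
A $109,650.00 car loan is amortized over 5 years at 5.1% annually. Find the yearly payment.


Formula: PMT = PV * r / (1 - (1+r)^(-n))
Denominator: 1 - (1 + 0.051)^(-5) = 0.220194
Numerator: $109,650.00 * 0.051 = 5592.15
PMT = 5592.15 / 0.220194 = $25,396.44

$25,396.44


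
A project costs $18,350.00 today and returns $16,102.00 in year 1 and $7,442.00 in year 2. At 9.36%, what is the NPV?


Formula: NPV = C0 + C1/(1+r) + C2/(1+r)^2
Discount C1: $16,102.00 / (1 + 0.0936) = $14,723.85
Discount C2: $7,442.00 / (1 + 0.0936)^2 = $6,222.61
NPV = -$18,350.00 + $14,723.85 + $6,222.61 = $2,596.46

$2,596.46


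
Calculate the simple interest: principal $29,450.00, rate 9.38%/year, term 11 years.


Formula: I = P * r * t
Substituting: I = $29,450.00 * 0.0938 * 11
Step: I = $29,450.00 * 1.0318
I = $30,386.51

$30,386.51


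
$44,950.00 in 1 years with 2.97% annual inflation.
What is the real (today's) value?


Formula: Real value = nominal / (1 + inflation)^years
Price level: (1 + 0.0297)^1 = 1.0297
Real value = $44,950.00 / 1.0297 = $43,653.49

$43,653.49


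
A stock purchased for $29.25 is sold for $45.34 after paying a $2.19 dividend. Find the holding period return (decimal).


Formula: HPR = (P1 - P0 + D) / P0
Gain: $45.34 - $29.25 + $2.19 = $18.28
HPR = $18.28 / $29.25 = 0.625

0.625


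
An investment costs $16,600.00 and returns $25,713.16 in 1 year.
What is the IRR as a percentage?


Formula: IRR = C1/C0 - 1
Substituting: IRR = $25,713.16 / $16,600.00 - 1
Ratio: 1.548986 - 1 = 0.548986
IRR = 54.8986%

54.8986%


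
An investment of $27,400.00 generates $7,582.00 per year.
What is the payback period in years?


Formula: Payback = investment / annual cash flow
Substituting: Payback = $27,400.00 / $7,582.00
Payback = 3.6138 years

3.6138 years


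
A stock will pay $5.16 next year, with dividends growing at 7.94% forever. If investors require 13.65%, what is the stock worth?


Formula: P = D1 / (r - g)
Spread: r - g = 0.1365 - 0.0794 = 0.0571
Substituting: P = $5.16 / 0.0571
P = $90.37

$90.37


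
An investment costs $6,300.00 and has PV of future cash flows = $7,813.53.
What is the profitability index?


Formula: PI = PV(cash flows) / initial investment
Substituting: PI = $7,813.53 / $6,300.00
PI = 1.2402

1.2402


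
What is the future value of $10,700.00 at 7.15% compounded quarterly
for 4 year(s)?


Formula: FV = P * (1 + r/m)^(m*t)
Period rate: r/m = 0.0715 / 4 = 0.017875
Total periods: m*t = 4 * 4 = 16
Growth factor: (1 + 0.017875)^16 = 1.327734
FV = $10,700.00 * 1.327734 = $14,206.76

$14,206.76


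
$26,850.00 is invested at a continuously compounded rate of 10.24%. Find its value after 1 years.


Formula: FV = P * e^(r*t)
Exponent: r*t = 0.1024 * 1 = 0.1024
e^(0.1024) = 1.107827
FV = $26,850.00 * 1.107827 = $29,745.14

$29,745.14


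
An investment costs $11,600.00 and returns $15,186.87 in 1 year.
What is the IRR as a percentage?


Formula: IRR = C1/C0 - 1
Substituting: IRR = $15,186.87 / $11,600.00 - 1
Ratio: 1.309213 - 1 = 0.309213
IRR = 30.9213%

30.9213%


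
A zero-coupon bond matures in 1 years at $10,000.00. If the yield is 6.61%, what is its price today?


Formula: Price = FV / (1 + r)^n
Substituting: Price = $10,000.00 / (1 + 0.0661)^1
Discount factor: (1.0661)^1 = 1.0661
Price = $10,000.00 / 1.0661 = $9,379.98

$9,379.98


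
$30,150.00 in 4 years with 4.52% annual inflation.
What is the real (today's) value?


Formula: Real value = nominal / (1 + inflation)^years
Price level: (1 + 0.0452)^4 = 1.193432
Real value = $30,150.00 / 1.193432 = $25,263.28

$25,263.28


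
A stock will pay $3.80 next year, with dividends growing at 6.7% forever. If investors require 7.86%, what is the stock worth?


Formula: P = D1 / (r - g)
Spread: r - g = 0.0786 - 0.067 = 0.0116
Substituting: P = $3.80 / 0.0116
P = $327.59

$327.59


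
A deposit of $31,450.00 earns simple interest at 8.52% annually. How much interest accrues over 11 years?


Formula: I = P * r * t
Substituting: I = $31,450.00 * 0.0852 * 11
Step: I = $31,450.00 * 0.9372
I = $29,474.94

$29,474.94


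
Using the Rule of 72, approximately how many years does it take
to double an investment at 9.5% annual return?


Formula: Years ≈ 72 / r
Substituting: Years ≈ 72 / 9.5
Years ≈ 7.6

7.6 years


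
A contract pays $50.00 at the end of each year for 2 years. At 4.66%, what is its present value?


Formula: PV = PMT * (1 - (1+r)^(-n)) / r
Discount factor: (1 + 0.0466)^(-2) = 0.912932
Bracket: 1 - 0.912932 = 0.087068
PV = $50.00 * 0.087068 / 0.0466 = $93.42

$93.42


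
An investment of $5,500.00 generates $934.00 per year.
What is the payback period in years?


Formula: Payback = investment / annual cash flow
Substituting: Payback = $5,500.00 / $934.00
Payback = 5.8887 years

5.8887 years


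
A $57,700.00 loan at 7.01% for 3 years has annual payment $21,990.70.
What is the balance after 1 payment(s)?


Formula: Balance = PV*(1+r)^k - PMT*((1+r)^k - 1)/r
Growth: (1 + 0.0701)^1 = 1.0701
Accumulated factor: ((1+r)^k - 1)/r = 1.0
Balance = $57,700.00 * 1.0701 - $21,990.70 * 1.0
Balance = $39,754.07

$39,754.07


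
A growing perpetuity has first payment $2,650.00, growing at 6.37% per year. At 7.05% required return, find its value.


Formula: PV = C / (r - g)
Spread: r - g = 0.0705 - 0.0637 = 0.0068
Substituting: PV = $2,650.00 / 0.0068
PV = $389,705.88

$389,705.88


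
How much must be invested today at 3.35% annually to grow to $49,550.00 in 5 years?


Formula: PV = FV / (1 + r)^n
Substituting: PV = $49,550.00 / (1 + 0.0335)^5
Discount factor: (1.0335)^5 = 1.179105
PV = $49,550.00 / 1.179105 = $42,023.41

$42,023.41


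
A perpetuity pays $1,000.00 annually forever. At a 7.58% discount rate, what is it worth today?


Formula: PV = C / r
Substituting: PV = $1,000.00 / 0.0758
PV = $13,192.61

$13,192.61


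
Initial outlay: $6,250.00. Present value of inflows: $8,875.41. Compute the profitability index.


Formula: PI = PV(cash flows) / initial investment
Substituting: PI = $8,875.41 / $6,250.00
PI = 1.4201

1.4201


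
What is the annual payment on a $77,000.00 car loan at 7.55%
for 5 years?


Formula: PMT = PV * r / (1 - (1+r)^(-n))
Denominator: 1 - (1 + 0.0755)^(-5) = 0.305059
Numerator: $77,000.00 * 0.0755 = 5813.5
PMT = 5813.5 / 0.305059 = $19,056.97

$19,056.97


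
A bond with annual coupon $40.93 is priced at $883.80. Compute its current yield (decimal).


Formula: Current yield = annual coupon / price
Substituting: CY = $40.93 / $883.80
CY = 0.046311

0.046311


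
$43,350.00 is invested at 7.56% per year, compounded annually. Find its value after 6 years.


Formula: FV = P * (1 + r)^n
Substituting: FV = $43,350.00 * (1 + 0.0756)^6
Growth factor: (1.0756)^6 = 1.548477
FV = $43,350.00 * 1.548477 = $67,126.48

$67,126.48


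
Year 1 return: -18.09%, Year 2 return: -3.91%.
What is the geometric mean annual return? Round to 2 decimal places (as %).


Formula: Geometric mean = ((1+r1)*(1+r2))^(1/2) - 1
Product: (1 + -0.1809) * (1 + -0.0391) = 0.8191 * 0.9609 = 0.787073
Square root: 0.787073^0.5 = 0.887171
Geometric mean = 0.887171 - 1 = -0.112829
As percentage: -11.28%

-11.28%


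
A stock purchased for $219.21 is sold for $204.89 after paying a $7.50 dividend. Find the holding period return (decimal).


Formula: HPR = (P1 - P0 + D) / P0
Gain: $204.89 - $219.21 + $7.50 = -$6.82
HPR = -$6.82 / $219.21 = -0.0311

-0.0311


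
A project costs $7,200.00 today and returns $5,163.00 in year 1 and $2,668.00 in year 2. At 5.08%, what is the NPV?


Formula: NPV = C0 + C1/(1+r) + C2/(1+r)^2
Discount C1: $5,163.00 / (1 + 0.0508) = $4,913.40
Discount C2: $2,668.00 / (1 + 0.0508)^2 = $2,416.27
NPV = -$7,200.00 + $4,913.40 + $2,416.27 = $129.67

$129.67


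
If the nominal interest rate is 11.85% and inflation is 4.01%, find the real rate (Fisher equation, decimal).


Formula: (1 + r_real) = (1 + r_nom) / (1 + inflation)
Substituting: (1 + r_real) = 1.1185 / 1.0401
(1 + r_real) = 1.075377
r_real = 1.075377 - 1 = 0.075377

0.075377


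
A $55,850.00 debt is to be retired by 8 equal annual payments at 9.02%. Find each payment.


Formula: PMT = PV * r / (1 - (1+r)^(-n))
Denominator: 1 - (1 + 0.0902)^(-8) = 0.49887
Numerator: $55,850.00 * 0.0902 = 5037.67
PMT = 5037.67 / 0.49887 = $10,098.17

$10,098.17


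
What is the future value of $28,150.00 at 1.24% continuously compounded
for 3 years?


Formula: FV = P * e^(r*t)
Exponent: r*t = 0.0124 * 3 = 0.0372
e^(0.0372) = 1.037901
FV = $28,150.00 * 1.037901 = $29,216.90

$29,216.90


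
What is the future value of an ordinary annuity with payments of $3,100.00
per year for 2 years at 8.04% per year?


Formula: FV = PMT * ((1+r)^n - 1) / r
Growth factor: (1 + 0.0804)^2 = 1.167264
Numerator: 1.167264 - 1 = 0.167264
FV = $3,100.00 * 0.167264 / 0.0804 = $6,449.24

$6,449.24


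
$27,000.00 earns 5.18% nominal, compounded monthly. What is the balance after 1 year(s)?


Formula: FV = P * (1 + r/m)^(m*t)
Period rate: r/m = 0.0518 / 12 = 0.004317
Total periods: m*t = 12 * 1 = 12
Growth factor: (1 + 0.004317)^12 = 1.053048
FV = $27,000.00 * 1.053048 = $28,432.29

$28,432.29


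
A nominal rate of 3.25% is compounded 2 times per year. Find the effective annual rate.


Formula: EAR = (1 + r/m)^m - 1
Period rate: r/m = 0.0325 / 2 = 0.01625
Compounding: (1 + 0.01625)^2 = 1.032764
EAR = 1.032764 - 1 = 0.032764

0.032764


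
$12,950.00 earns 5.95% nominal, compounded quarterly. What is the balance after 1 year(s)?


Formula: FV = P * (1 + r/m)^(m*t)
Period rate: r/m = 0.0595 / 4 = 0.014875
Total periods: m*t = 4 * 1 = 4
Growth factor: (1 + 0.014875)^4 = 1.060841
FV = $12,950.00 * 1.060841 = $13,737.89

$13,737.89


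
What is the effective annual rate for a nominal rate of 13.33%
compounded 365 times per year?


Formula: EAR = (1 + r/m)^m - 1
Period rate: r/m = 0.1333 / 365 = 0.000365
Compounding: (1 + 0.000365)^365 = 1.142565
EAR = 1.142565 - 1 = 0.142565

0.142565


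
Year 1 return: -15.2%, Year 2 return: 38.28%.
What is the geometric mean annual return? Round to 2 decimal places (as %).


Formula: Geometric mean = ((1+r1)*(1+r2))^(1/2) - 1
Product: (1 + -0.152) * (1 + 0.3828) = 0.848 * 1.3828 = 1.172614
Square root: 1.172614^0.5 = 1.082873
Geometric mean = 1.082873 - 1 = 0.082873
As percentage: 8.29%

8.29%


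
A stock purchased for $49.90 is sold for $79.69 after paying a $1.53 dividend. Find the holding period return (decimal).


Formula: HPR = (P1 - P0 + D) / P0
Gain: $79.69 - $49.90 + $1.53 = $31.32
HPR = $31.32 / $49.90 = 0.6277

0.6277


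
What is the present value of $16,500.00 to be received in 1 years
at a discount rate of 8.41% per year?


Formula: PV = FV / (1 + r)^n
Substituting: PV = $16,500.00 / (1 + 0.0841)^1
Discount factor: (1.0841)^1 = 1.0841
PV = $16,500.00 / 1.0841 = $15,220.00

$15,220.00


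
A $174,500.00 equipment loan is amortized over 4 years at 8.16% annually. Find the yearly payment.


Formula: PMT = PV * r / (1 - (1+r)^(-n))
Denominator: 1 - (1 + 0.0816)^(-4) = 0.26931
Numerator: $174,500.00 * 0.0816 = 14239.2
PMT = 14239.2 / 0.26931 = $52,872.94

$52,872.94


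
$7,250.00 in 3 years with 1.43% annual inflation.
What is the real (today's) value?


Formula: Real value = nominal / (1 + inflation)^years
Price level: (1 + 0.0143)^3 = 1.043516
Real value = $7,250.00 / 1.043516 = $6,947.66

$6,947.66


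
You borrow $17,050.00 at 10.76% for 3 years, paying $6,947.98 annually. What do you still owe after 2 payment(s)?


Formula: Balance = PV*(1+r)^k - PMT*((1+r)^k - 1)/r
Growth: (1 + 0.1076)^2 = 1.226778
Accumulated factor: ((1+r)^k - 1)/r = 2.1076
Balance = $17,050.00 * 1.226778 - $6,947.98 * 2.1076
Balance = $6,273.00

$6,273.00


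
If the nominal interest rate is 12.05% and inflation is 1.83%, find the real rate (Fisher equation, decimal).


Formula: (1 + r_real) = (1 + r_nom) / (1 + inflation)
Substituting: (1 + r_real) = 1.1205 / 1.0183
(1 + r_real) = 1.100363
r_real = 1.100363 - 1 = 0.100363

0.100363


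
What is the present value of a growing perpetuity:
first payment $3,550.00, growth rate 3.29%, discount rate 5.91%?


Formula: PV = C / (r - g)
Spread: r - g = 0.0591 - 0.0329 = 0.0262
Substituting: PV = $3,550.00 / 0.0262
PV = $135,496.18

$135,496.18


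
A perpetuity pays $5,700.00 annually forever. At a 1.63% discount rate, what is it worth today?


Formula: PV = C / r
Substituting: PV = $5,700.00 / 0.0163
PV = $349,693.25

$349,693.25


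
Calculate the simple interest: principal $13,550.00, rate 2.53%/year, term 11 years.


Formula: I = P * r * t
Substituting: I = $13,550.00 * 0.0253 * 11
Step: I = $13,550.00 * 0.2783
I = $3,770.97

$3,770.97


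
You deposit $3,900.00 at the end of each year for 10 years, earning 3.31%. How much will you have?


Formula: FV = PMT * ((1+r)^n - 1) / r
Growth factor: (1 + 0.0331)^10 = 1.384917
Numerator: 1.384917 - 1 = 0.384917
FV = $3,900.00 * 0.384917 / 0.0331 = $45,352.71

$45,352.71


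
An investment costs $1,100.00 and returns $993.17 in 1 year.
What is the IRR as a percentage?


Formula: IRR = C1/C0 - 1
Substituting: IRR = $993.17 / $1,100.00 - 1
Ratio: 0.902882 - 1 = -0.097118
IRR = -9.7118%

-9.7118%


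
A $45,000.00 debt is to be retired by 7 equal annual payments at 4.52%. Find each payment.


Formula: PMT = PV * r / (1 - (1+r)^(-n))
Denominator: 1 - (1 + 0.0452)^(-7) = 0.266155
Numerator: $45,000.00 * 0.0452 = 2034.0
PMT = 2034.0 / 0.266155 = $7,642.16

$7,642.16


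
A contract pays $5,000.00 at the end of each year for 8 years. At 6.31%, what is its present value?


Formula: PV = PMT * (1 - (1+r)^(-n)) / r
Discount factor: (1 + 0.0631)^(-8) = 0.612925
Bracket: 1 - 0.612925 = 0.387075
PV = $5,000.00 * 0.387075 / 0.0631 = $30,671.58

$30,671.58


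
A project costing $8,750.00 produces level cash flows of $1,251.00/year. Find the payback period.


Formula: Payback = investment / annual cash flow
Substituting: Payback = $8,750.00 / $1,251.00
Payback = 6.9944 years

6.9944 years


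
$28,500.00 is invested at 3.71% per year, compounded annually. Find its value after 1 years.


Formula: FV = P * (1 + r)^n
Substituting: FV = $28,500.00 * (1 + 0.0371)^1
Growth factor: (1.0371)^1 = 1.0371
FV = $28,500.00 * 1.0371 = $29,557.35

$29,557.35


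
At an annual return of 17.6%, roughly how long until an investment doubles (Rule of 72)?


Formula: Years ≈ 72 / r
Substituting: Years ≈ 72 / 17.6
Years ≈ 4.1

4.1 years


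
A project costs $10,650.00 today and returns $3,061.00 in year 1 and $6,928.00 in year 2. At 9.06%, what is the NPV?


Formula: NPV = C0 + C1/(1+r) + C2/(1+r)^2
Discount C1: $3,061.00 / (1 + 0.0906) = $2,806.71
Discount C2: $6,928.00 / (1 + 0.0906)^2 = $5,824.74
NPV = -$10,650.00 + $2,806.71 + $5,824.74 = -$2,018.54

-$2,018.54


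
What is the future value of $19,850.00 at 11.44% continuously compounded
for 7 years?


Formula: FV = P * e^(r*t)
Exponent: r*t = 0.1144 * 7 = 0.8008
e^(0.8008) = 2.227322
FV = $19,850.00 * 2.227322 = $44,212.34

$44,212.34


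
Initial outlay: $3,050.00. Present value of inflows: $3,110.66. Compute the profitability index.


Formula: PI = PV(cash flows) / initial investment
Substituting: PI = $3,110.66 / $3,050.00
PI = 1.0199

1.0199


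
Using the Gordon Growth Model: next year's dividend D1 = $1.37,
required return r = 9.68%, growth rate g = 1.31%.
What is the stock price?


Formula: P = D1 / (r - g)
Spread: r - g = 0.0968 - 0.0131 = 0.0837
Substituting: P = $1.37 / 0.0837
P = $16.37

$16.37


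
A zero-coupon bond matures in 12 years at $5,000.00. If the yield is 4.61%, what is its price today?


Formula: Price = FV / (1 + r)^n
Substituting: Price = $5,000.00 / (1 + 0.0461)^12
Discount factor: (1.0461)^12 = 1.717428
Price = $5,000.00 / 1.717428 = $2,911.33

$2,911.33


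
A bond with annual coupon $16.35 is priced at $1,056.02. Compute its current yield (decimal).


Formula: Current yield = annual coupon / price
Substituting: CY = $16.35 / $1,056.02
CY = 0.015483

0.015483


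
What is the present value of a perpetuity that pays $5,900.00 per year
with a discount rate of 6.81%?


Formula: PV = C / r
Substituting: PV = $5,900.00 / 0.0681
PV = $86,637.30

$86,637.30


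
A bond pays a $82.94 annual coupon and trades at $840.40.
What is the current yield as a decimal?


Formula: Current yield = annual coupon / price
Substituting: CY = $82.94 / $840.40
CY = 0.098691

0.098691


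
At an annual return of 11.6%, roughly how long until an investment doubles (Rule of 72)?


Formula: Years ≈ 72 / r
Substituting: Years ≈ 72 / 11.6
Years ≈ 6.2

6.2 years


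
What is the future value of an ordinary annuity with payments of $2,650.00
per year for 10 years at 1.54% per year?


Formula: FV = PMT * ((1+r)^n - 1) / r
Growth factor: (1 + 0.0154)^10 = 1.165123
Numerator: 1.165123 - 1 = 0.165123
FV = $2,650.00 * 0.165123 / 0.0154 = $28,413.94

$28,413.94


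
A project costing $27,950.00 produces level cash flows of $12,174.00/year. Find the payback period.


Formula: Payback = investment / annual cash flow
Substituting: Payback = $27,950.00 / $12,174.00
Payback = 2.2959 years

2.2959 years


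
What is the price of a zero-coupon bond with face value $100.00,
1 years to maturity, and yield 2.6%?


Formula: Price = FV / (1 + r)^n
Substituting: Price = $100.00 / (1 + 0.026)^1
Discount factor: (1.026)^1 = 1.026
Price = $100.00 / 1.026 = $97.47

$97.47


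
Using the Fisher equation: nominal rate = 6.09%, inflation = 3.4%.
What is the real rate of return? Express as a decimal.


Formula: (1 + r_real) = (1 + r_nom) / (1 + inflation)
Substituting: (1 + r_real) = 1.0609 / 1.034
(1 + r_real) = 1.026015
r_real = 1.026015 - 1 = 0.026015

0.026015


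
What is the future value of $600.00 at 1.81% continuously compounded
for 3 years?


Formula: FV = P * e^(r*t)
Exponent: r*t = 0.0181 * 3 = 0.0543
e^(0.0543) = 1.055801
FV = $600.00 * 1.055801 = $633.48

$633.48


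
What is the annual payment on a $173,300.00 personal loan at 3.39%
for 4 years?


Formula: PMT = PV * r / (1 - (1+r)^(-n))
Denominator: 1 - (1 + 0.0339)^(-4) = 0.124843
Numerator: $173,300.00 * 0.0339 = 5874.87
PMT = 5874.87 / 0.124843 = $47,057.98

$47,057.98


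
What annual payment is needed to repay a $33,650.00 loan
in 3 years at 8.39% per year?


Formula: PMT = PV * r / (1 - (1+r)^(-n))
Denominator: 1 - (1 + 0.0839)^(-3) = 0.214706
Numerator: $33,650.00 * 0.0839 = 2823.235
PMT = 2823.235 / 0.214706 = $13,149.31

$13,149.31


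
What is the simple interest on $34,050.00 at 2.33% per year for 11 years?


Formula: I = P * r * t
Substituting: I = $34,050.00 * 0.0233 * 11
Step: I = $34,050.00 * 0.2563
I = $8,727.02

$8,727.02


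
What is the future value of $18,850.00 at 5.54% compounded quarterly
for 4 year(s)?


Formula: FV = P * (1 + r/m)^(m*t)
Period rate: r/m = 0.0554 / 4 = 0.01385
Total periods: m*t = 4 * 4 = 16
Growth factor: (1 + 0.01385)^16 = 1.246176
FV = $18,850.00 * 1.246176 = $23,490.41

$23,490.41


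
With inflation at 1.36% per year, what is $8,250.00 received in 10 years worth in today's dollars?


Formula: Real value = nominal / (1 + inflation)^years
Price level: (1 + 0.0136)^10 = 1.144632
Real value = $8,250.00 / 1.144632 = $7,207.55

$7,207.55


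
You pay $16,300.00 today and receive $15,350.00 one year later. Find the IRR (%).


Formula: IRR = C1/C0 - 1
Substituting: IRR = $15,350.00 / $16,300.00 - 1
Ratio: 0.941718 - 1 = -0.058282
IRR = -5.8282%

-5.8282%


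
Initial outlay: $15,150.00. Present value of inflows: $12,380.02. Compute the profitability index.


Formula: PI = PV(cash flows) / initial investment
Substituting: PI = $12,380.02 / $15,150.00
PI = 0.8172

0.8172


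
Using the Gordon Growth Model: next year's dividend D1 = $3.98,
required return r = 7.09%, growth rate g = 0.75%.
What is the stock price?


Formula: P = D1 / (r - g)
Spread: r - g = 0.0709 - 0.0075 = 0.0634
Substituting: P = $3.98 / 0.0634
P = $62.78

$62.78


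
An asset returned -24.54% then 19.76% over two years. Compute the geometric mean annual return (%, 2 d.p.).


Formula: Geometric mean = ((1+r1)*(1+r2))^(1/2) - 1
Product: (1 + -0.2454) * (1 + 0.1976) = 0.7546 * 1.1976 = 0.903709
Square root: 0.903709^0.5 = 0.950636
Geometric mean = 0.950636 - 1 = -0.049364
As percentage: -4.94%

-4.94%


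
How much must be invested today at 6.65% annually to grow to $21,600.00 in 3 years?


Formula: PV = FV / (1 + r)^n
Substituting: PV = $21,600.00 / (1 + 0.0665)^3
Discount factor: (1.0665)^3 = 1.213061
PV = $21,600.00 / 1.213061 = $17,806.20

$17,806.20


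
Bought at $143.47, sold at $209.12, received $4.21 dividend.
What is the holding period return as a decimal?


Formula: HPR = (P1 - P0 + D) / P0
Gain: $209.12 - $143.47 + $4.21 = $69.86
HPR = $69.86 / $143.47 = 0.4869

0.4869


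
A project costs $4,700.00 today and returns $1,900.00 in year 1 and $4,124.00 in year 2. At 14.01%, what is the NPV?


Formula: NPV = C0 + C1/(1+r) + C2/(1+r)^2
Discount C1: $1,900.00 / (1 + 0.1401) = $1,666.52
Discount C2: $4,124.00 / (1 + 0.1401)^2 = $3,172.73
NPV = -$4,700.00 + $1,666.52 + $3,172.73 = $139.25

$139.25


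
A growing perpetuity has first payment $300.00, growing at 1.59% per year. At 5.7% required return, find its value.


Formula: PV = C / (r - g)
Spread: r - g = 0.057 - 0.0159 = 0.0411
Substituting: PV = $300.00 / 0.0411
PV = $7,299.27

$7,299.27


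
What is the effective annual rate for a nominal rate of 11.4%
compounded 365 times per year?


Formula: EAR = (1 + r/m)^m - 1
Period rate: r/m = 0.114 / 365 = 0.000312
Compounding: (1 + 0.000312)^365 = 1.120732
EAR = 1.120732 - 1 = 0.120732

0.120732


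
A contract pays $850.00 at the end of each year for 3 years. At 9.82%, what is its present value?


Formula: PV = PMT * (1 - (1+r)^(-n)) / r
Discount factor: (1 + 0.0982)^(-3) = 0.755015
Bracket: 1 - 0.755015 = 0.244985
PV = $850.00 * 0.244985 / 0.0982 = $2,120.54

$2,120.54


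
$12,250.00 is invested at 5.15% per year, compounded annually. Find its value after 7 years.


Formula: FV = P * (1 + r)^n
Substituting: FV = $12,250.00 * (1 + 0.0515)^7
Growth factor: (1.0515)^7 = 1.421232
FV = $12,250.00 * 1.421232 = $17,410.09

$17,410.09


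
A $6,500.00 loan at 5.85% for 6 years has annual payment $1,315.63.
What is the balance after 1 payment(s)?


Formula: Balance = PV*(1+r)^k - PMT*((1+r)^k - 1)/r
Growth: (1 + 0.0585)^1 = 1.0585
Accumulated factor: ((1+r)^k - 1)/r = 1.0
Balance = $6,500.00 * 1.0585 - $1,315.63 * 1.0
Balance = $5,564.62

$5,564.62


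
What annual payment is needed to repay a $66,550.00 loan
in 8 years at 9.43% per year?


Formula: PMT = PV * r / (1 - (1+r)^(-n))
Denominator: 1 - (1 + 0.0943)^(-8) = 0.513695
Numerator: $66,550.00 * 0.0943 = 6275.665
PMT = 6275.665 / 0.513695 = $12,216.72

$12,216.72


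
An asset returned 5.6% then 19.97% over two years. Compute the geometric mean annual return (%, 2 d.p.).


Formula: Geometric mean = ((1+r1)*(1+r2))^(1/2) - 1
Product: (1 + 0.056) * (1 + 0.1997) = 1.056 * 1.1997 = 1.266883
Square root: 1.266883^0.5 = 1.125559
Geometric mean = 1.125559 - 1 = 0.125559
As percentage: 12.56%

12.56%


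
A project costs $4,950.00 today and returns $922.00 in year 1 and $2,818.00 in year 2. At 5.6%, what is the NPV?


Formula: NPV = C0 + C1/(1+r) + C2/(1+r)^2
Discount C1: $922.00 / (1 + 0.056) = $873.11
Discount C2: $2,818.00 / (1 + 0.056)^2 = $2,527.05
NPV = -$4,950.00 + $873.11 + $2,527.05 = -$1,549.85

-$1,549.85


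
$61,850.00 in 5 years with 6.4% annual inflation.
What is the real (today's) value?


Formula: Real value = nominal / (1 + inflation)^years
Price level: (1 + 0.064)^5 = 1.363666
Real value = $61,850.00 / 1.363666 = $45,355.67

$45,355.67


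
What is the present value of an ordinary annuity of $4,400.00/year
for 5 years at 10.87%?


Formula: PV = PMT * (1 - (1+r)^(-n)) / r
Discount factor: (1 + 0.1087)^(-5) = 0.596939
Bracket: 1 - 0.596939 = 0.403061
PV = $4,400.00 * 0.403061 / 0.1087 = $16,315.27

$16,315.27


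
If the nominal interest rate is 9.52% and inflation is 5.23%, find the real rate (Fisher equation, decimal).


Formula: (1 + r_real) = (1 + r_nom) / (1 + inflation)
Substituting: (1 + r_real) = 1.0952 / 1.0523
(1 + r_real) = 1.040768
r_real = 1.040768 - 1 = 0.040768

0.040768


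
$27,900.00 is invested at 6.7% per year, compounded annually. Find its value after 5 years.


Formula: FV = P * (1 + r)^n
Substituting: FV = $27,900.00 * (1 + 0.067)^5
Growth factor: (1.067)^5 = 1.383
FV = $27,900.00 * 1.383 = $38,585.69

$38,585.69


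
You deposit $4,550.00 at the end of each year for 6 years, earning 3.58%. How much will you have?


Formula: FV = PMT * ((1+r)^n - 1) / r
Growth factor: (1 + 0.0358)^6 = 1.234967
Numerator: 1.234967 - 1 = 0.234967
FV = $4,550.00 * 0.234967 / 0.0358 = $29,863.16

$29,863.16


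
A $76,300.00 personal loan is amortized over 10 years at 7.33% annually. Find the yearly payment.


Formula: PMT = PV * r / (1 - (1+r)^(-n))
Denominator: 1 - (1 + 0.0733)^(-10) = 0.507066
Numerator: $76,300.00 * 0.0733 = 5592.79
PMT = 5592.79 / 0.507066 = $11,029.71

$11,029.71


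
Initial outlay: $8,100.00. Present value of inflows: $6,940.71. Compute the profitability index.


Formula: PI = PV(cash flows) / initial investment
Substituting: PI = $6,940.71 / $8,100.00
PI = 0.8569

0.8569


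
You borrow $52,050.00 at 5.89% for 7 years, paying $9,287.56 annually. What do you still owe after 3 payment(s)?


Formula: Balance = PV*(1+r)^k - PMT*((1+r)^k - 1)/r
Growth: (1 + 0.0589)^3 = 1.187312
Accumulated factor: ((1+r)^k - 1)/r = 3.180169
Balance = $52,050.00 * 1.187312 - $9,287.56 * 3.180169
Balance = $32,263.58

$32,263.58


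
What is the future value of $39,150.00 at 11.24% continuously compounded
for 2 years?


Formula: FV = P * e^(r*t)
Exponent: r*t = 0.1124 * 2 = 0.2248
e^(0.2248) = 1.252072
FV = $39,150.00 * 1.252072 = $49,018.63

$49,018.63


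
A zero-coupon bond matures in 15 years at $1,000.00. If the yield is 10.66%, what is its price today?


Formula: Price = FV / (1 + r)^n
Substituting: Price = $1,000.00 / (1 + 0.1066)^15
Discount factor: (1.1066)^15 = 4.569409
Price = $1,000.00 / 4.569409 = $218.85

$218.85


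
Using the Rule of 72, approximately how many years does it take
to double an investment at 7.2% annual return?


Formula: Years ≈ 72 / r
Substituting: Years ≈ 72 / 7.2
Years ≈ 10.0

10.0 years


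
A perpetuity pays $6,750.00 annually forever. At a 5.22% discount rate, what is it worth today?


Formula: PV = C / r
Substituting: PV = $6,750.00 / 0.0522
PV = $129,310.34

$129,310.34


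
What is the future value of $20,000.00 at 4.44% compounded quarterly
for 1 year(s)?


Formula: FV = P * (1 + r/m)^(m*t)
Period rate: r/m = 0.0444 / 4 = 0.0111
Total periods: m*t = 4 * 1 = 4
Growth factor: (1 + 0.0111)^4 = 1.045145
FV = $20,000.00 * 1.045145 = $20,902.89

$20,902.89


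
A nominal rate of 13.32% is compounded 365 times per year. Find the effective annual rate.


Formula: EAR = (1 + r/m)^m - 1
Period rate: r/m = 0.1332 / 365 = 0.000365
Compounding: (1 + 0.000365)^365 = 1.142451
EAR = 1.142451 - 1 = 0.142451

0.142451


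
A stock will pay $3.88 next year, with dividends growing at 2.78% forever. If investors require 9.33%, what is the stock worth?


Formula: P = D1 / (r - g)
Spread: r - g = 0.0933 - 0.0278 = 0.0655
Substituting: P = $3.88 / 0.0655
P = $59.24

$59.24


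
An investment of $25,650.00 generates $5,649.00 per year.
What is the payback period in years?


Formula: Payback = investment / annual cash flow
Substituting: Payback = $25,650.00 / $5,649.00
Payback = 4.5406 years

4.5406 years


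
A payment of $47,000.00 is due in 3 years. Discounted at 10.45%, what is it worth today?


Formula: PV = FV / (1 + r)^n
Substituting: PV = $47,000.00 / (1 + 0.1045)^3
Discount factor: (1.1045)^3 = 1.347402
PV = $47,000.00 / 1.347402 = $34,881.95

$34,881.95


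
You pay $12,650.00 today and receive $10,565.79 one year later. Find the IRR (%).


Formula: IRR = C1/C0 - 1
Substituting: IRR = $10,565.79 / $12,650.00 - 1
Ratio: 0.83524 - 1 = -0.16476
IRR = -16.476%

-16.476%


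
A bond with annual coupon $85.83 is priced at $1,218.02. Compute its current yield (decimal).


Formula: Current yield = annual coupon / price
Substituting: CY = $85.83 / $1,218.02
CY = 0.070467

0.070467


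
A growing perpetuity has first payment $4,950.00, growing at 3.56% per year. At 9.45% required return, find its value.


Formula: PV = C / (r - g)
Spread: r - g = 0.0945 - 0.0356 = 0.0589
Substituting: PV = $4,950.00 / 0.0589
PV = $84,040.75

$84,040.75


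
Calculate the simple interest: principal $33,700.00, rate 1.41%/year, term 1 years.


Formula: I = P * r * t
Substituting: I = $33,700.00 * 0.0141 * 1
Step: I = $33,700.00 * 0.0141
I = $475.17

$475.17


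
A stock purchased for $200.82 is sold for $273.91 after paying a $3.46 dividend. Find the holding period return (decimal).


Formula: HPR = (P1 - P0 + D) / P0
Gain: $273.91 - $200.82 + $3.46 = $76.55
HPR = $76.55 / $200.82 = 0.3812

0.3812


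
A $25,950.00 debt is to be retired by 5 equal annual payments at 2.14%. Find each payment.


Formula: PMT = PV * r / (1 - (1+r)^(-n))
Denominator: 1 - (1 + 0.0214)^(-5) = 0.100459
Numerator: $25,950.00 * 0.0214 = 555.33
PMT = 555.33 / 0.100459 = $5,527.90

$5,527.90


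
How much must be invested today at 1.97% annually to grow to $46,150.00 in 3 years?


Formula: PV = FV / (1 + r)^n
Substituting: PV = $46,150.00 / (1 + 0.0197)^3
Discount factor: (1.0197)^3 = 1.060272
PV = $46,150.00 / 1.060272 = $43,526.57

$43,526.57


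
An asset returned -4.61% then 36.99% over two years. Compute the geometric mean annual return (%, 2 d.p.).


Formula: Geometric mean = ((1+r1)*(1+r2))^(1/2) - 1
Product: (1 + -0.0461) * (1 + 0.3699) = 0.9539 * 1.3699 = 1.306748
Square root: 1.306748^0.5 = 1.143131
Geometric mean = 1.143131 - 1 = 0.143131
As percentage: 14.31%

14.31%


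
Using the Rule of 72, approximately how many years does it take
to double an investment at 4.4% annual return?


Formula: Years ≈ 72 / r
Substituting: Years ≈ 72 / 4.4
Years ≈ 16.4

16.4 years


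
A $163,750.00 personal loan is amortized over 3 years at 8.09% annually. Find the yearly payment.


Formula: PMT = PV * r / (1 - (1+r)^(-n))
Denominator: 1 - (1 + 0.0809)^(-3) = 0.208149
Numerator: $163,750.00 * 0.0809 = 13247.375
PMT = 13247.375 / 0.208149 = $63,643.70

$63,643.70


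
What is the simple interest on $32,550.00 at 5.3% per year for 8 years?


Formula: I = P * r * t
Substituting: I = $32,550.00 * 0.053 * 8
Step: I = $32,550.00 * 0.424
I = $13,801.20

$13,801.20


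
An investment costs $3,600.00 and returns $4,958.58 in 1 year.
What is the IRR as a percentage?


Formula: IRR = C1/C0 - 1
Substituting: IRR = $4,958.58 / $3,600.00 - 1
Ratio: 1.377383 - 1 = 0.377383
IRR = 37.7383%

37.7383%


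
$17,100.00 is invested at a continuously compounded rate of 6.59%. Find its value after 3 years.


Formula: FV = P * e^(r*t)
Exponent: r*t = 0.0659 * 3 = 0.1977
e^(0.1977) = 1.218597
FV = $17,100.00 * 1.218597 = $20,838.00

$20,838.00


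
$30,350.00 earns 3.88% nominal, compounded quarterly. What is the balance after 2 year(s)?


Formula: FV = P * (1 + r/m)^(m*t)
Period rate: r/m = 0.0388 / 4 = 0.0097
Total periods: m*t = 4 * 2 = 8
Growth factor: (1 + 0.0097)^8 = 1.080286
FV = $30,350.00 * 1.080286 = $32,786.69

$32,786.69
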